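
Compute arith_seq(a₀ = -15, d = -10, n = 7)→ [-15, -25, -35, -45, -55, -65, -75]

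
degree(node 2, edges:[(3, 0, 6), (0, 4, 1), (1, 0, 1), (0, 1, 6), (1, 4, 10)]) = 0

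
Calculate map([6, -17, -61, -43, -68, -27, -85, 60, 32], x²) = [36, 289, 3721, 1849, 4624, 729, 7225, 3600, 1024]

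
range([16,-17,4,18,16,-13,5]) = 35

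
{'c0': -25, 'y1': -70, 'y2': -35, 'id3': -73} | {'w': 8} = {'c0': -25, 'y1': -70, 'y2': -35, 'id3': -73, 'w': 8}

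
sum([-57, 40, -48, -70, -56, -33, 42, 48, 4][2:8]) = slice → [-48, -70, -56, -33, 42, 48]
(-48) + (-70) + (-56) + (-33) + 42 + 48
= -117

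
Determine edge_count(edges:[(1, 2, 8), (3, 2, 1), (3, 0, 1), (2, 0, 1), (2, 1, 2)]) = 5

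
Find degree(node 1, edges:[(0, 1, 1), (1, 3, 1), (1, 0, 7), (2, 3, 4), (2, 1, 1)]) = 4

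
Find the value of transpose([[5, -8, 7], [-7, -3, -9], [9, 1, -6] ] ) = [[5, -7, 9], [-8, -3, 1], [7, -9, -6]]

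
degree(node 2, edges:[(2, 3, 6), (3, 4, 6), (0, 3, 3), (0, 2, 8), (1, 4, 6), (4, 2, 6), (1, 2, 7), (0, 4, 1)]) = incident: (2,3), (0,2), (4,2), (1,2)
= 4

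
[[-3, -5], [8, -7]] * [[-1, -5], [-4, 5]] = [[23, -10], [20, -75]]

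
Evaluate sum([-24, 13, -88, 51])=(-24) + 13 + (-88) + 51
= -48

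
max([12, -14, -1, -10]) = 12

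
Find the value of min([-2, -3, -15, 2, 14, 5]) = -15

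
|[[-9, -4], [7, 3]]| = 1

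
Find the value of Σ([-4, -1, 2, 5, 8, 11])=21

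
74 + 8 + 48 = 130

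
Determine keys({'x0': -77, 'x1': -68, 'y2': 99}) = ['x0', 'x1', 'y2']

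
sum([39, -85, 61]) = 39 + (-85) + 61
= 15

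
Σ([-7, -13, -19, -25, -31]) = (-7) + (-13) + (-19) + (-25) + (-31)
= -95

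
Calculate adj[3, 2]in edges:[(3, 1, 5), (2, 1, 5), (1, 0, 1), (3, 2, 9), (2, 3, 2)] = 9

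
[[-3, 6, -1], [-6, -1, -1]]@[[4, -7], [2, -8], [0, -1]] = C[0][0] = (-3)*(4) + (6)*(2) + (-1)*(0) = 0
C[0][1] = (-3)*(-7) + (6)*(-8) + (-1)*(-1) = -26
C[1][0] = (-6)*(4) + (-1)*(2) + (-1)*(0) = -26
C[1][1] = (-6)*(-7) + (-1)*(-8) + (-1)*(-1) = 51
= [[0, -26], [-26, 51]]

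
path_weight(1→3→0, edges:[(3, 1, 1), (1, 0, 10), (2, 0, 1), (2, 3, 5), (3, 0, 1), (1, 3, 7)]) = 8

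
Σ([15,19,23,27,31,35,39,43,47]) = 15 + 19 + 23 + 27 + 31 + 35 + 39 + 43 + 47
= 279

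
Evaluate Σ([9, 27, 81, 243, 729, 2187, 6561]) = 9 + 27 + 81 + 243 + 729 + 2187 + 6561
= 9837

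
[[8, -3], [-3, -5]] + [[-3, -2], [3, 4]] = [[5, -5], [0, -1]]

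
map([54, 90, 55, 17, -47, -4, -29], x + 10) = [64, 100, 65, 27, -37, 6, -19]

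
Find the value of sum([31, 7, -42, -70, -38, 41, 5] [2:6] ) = -109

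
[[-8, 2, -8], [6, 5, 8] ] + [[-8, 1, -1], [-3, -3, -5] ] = [[-16, 3, -9], [3, 2, 3]]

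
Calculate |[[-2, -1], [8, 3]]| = (-2)*(3) - (-1)*(8)
= 2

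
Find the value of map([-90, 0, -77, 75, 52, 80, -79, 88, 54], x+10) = -90+10=-80, 0+10=10, -77+10=-67, 75+10=85, 52+10=62, 80+10=90, -79+10=-69, 88+10=98, 54+10=64
= [-80, 10, -67, 85, 62, 90, -69, 98, 64]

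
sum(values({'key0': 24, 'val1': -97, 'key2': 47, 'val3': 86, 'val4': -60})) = 24 + (-97) + 47 + 86 + (-60)
= 0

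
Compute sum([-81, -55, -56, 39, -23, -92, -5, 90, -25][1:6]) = slice → [-55, -56, 39, -23, -92]
(-55) + (-56) + 39 + (-23) + (-92)
= -187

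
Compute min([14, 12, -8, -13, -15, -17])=-17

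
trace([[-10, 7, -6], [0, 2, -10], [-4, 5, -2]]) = diagonal: (-10) + 2 + (-2)
= -10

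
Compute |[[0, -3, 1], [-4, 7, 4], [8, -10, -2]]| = (1)*(0)*det([[7, 4], [-10, -2]]) + (-1)*(-3)*det([[-4, 4], [8, -2]]) + (1)*(1)*det([[-4, 7], [8, -10]])
= 0 + -72 + -16
= -88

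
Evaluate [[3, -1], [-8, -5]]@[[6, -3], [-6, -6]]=[[24, -3], [-18, 54]]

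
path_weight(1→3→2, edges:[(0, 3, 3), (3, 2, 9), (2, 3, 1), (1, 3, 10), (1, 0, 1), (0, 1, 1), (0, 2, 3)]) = w(1→3)=10 + w(3→2)=9
= 19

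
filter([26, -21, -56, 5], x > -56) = [26, -21, 5]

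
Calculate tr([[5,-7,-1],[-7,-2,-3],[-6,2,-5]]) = -2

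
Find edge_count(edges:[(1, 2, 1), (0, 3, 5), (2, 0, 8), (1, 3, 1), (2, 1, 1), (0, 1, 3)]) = 6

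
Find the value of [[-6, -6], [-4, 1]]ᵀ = [[-6, -4], [-6, 1]]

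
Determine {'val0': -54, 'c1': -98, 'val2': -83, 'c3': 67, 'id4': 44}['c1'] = -98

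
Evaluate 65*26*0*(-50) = 0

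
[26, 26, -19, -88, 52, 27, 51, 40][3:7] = [-88, 52, 27, 51]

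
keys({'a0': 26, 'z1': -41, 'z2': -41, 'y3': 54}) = ['a0', 'z1', 'z2', 'y3']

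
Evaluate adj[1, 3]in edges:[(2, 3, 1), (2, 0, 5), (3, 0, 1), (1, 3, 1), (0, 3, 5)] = 1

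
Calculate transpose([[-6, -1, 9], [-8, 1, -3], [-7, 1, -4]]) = [[-6, -8, -7], [-1, 1, 1], [9, -3, -4]]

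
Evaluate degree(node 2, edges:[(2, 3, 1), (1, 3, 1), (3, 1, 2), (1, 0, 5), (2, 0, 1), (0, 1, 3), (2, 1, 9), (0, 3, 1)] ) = incident: (2,3), (2,0), (2,1)
= 3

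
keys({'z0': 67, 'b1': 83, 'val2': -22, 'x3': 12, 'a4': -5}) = ['z0', 'b1', 'val2', 'x3', 'a4']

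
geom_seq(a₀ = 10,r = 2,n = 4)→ [10, 20, 40, 80]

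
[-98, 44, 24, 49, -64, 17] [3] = 49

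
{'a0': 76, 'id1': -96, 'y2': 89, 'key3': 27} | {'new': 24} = {'a0': 76, 'id1': -96, 'y2': 89, 'key3': 27, 'new': 24}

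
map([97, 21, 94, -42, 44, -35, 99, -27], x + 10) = 97+10=107, 21+10=31, 94+10=104, -42+10=-32, 44+10=54, -35+10=-25, 99+10=109, -27+10=-17
= [107, 31, 104, -32, 54, -25, 109, -17]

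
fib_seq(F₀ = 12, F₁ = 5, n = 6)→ [12, 5, 17, 22, 39, 61]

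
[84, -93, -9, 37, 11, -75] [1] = -93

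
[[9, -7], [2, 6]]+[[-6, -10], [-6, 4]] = [[3, -17], [-4, 10]]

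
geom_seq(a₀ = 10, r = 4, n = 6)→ a_0 = 10*4^0 = 10
a_1 = 10*4^1 = 40
a_2 = 10*4^2 = 160
...
= [10, 40, 160, 640, 2560, 10240]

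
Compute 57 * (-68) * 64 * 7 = -1736448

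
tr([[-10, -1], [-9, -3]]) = diagonal: (-10) + (-3)
= -13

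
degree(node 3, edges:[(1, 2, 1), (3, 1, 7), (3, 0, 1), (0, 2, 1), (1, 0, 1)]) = 2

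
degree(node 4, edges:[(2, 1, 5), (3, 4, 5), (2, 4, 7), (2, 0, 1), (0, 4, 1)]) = incident: (3,4), (2,4), (0,4)
= 3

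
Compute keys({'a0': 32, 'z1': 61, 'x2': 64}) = ['a0', 'z1', 'x2']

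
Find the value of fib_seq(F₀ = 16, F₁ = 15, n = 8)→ F_2 = F_1 + F_0 = 31
F_3 = F_2 + F_1 = 46
F_4 = F_3 + F_2 = 77
...
= [16, 15, 31, 46, 77, 123, 200, 323]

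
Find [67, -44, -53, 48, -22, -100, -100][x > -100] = [67, -44, -53, 48, -22]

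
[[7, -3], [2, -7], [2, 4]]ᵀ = [[7, 2, 2], [-3, -7, 4]]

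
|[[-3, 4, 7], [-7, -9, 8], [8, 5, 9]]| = (1)*(-3)*det([[-9, 8], [5, 9]]) + (-1)*(4)*det([[-7, 8], [8, 9]]) + (1)*(7)*det([[-7, -9], [8, 5]])
= 363 + 508 + 259
= 1130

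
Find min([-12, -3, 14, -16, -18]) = -18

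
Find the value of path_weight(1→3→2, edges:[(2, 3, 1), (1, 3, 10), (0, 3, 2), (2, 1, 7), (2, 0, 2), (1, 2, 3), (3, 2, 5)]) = 15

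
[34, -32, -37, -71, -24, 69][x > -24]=keep x where x > -24: 34✓, -32✗, -37✗, -71✗, -24✗, 69✓
= [34, 69]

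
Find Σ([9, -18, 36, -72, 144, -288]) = 9 + -18 + 36 + -72 + 144 + -288
= -189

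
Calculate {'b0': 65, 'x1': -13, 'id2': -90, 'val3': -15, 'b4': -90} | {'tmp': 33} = {'b0': 65, 'x1': -13, 'id2': -90, 'val3': -15, 'b4': -90, 'tmp': 33}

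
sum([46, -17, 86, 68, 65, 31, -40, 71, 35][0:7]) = slice → [46, -17, 86, 68, 65, 31, -40]
46 + (-17) + 86 + 68 + 65 + 31 + (-40)
= 239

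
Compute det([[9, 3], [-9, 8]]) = 99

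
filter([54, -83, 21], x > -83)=[54, 21]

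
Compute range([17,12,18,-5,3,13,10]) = 23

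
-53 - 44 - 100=-197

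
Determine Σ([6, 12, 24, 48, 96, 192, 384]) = 762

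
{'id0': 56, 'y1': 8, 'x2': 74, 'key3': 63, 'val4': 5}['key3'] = 63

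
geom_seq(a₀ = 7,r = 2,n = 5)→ [7, 14, 28, 56, 112]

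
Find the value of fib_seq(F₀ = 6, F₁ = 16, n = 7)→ [6, 16, 22, 38, 60, 98, 158]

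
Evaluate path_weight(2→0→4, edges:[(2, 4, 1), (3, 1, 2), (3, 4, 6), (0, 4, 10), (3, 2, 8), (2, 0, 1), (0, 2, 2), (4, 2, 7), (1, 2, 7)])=w(2→0)=1 + w(0→4)=10
= 11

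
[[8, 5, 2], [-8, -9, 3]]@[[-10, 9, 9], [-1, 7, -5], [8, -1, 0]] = C[0][0] = (8)*(-10) + (5)*(-1) + (2)*(8) = -69
C[0][1] = (8)*(9) + (5)*(7) + (2)*(-1) = 105
C[0][2] = (8)*(9) + (5)*(-5) + (2)*(0) = 47
C[1][0] = (-8)*(-10) + (-9)*(-1) + (3)*(8) = 113
C[1][1] = (-8)*(9) + (-9)*(7) + (3)*(-1) = -138
C[1][2] = (-8)*(9) + (-9)*(-5) + (3)*(0) = -27
= [[-69, 105, 47], [113, -138, -27]]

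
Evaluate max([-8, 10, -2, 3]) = 10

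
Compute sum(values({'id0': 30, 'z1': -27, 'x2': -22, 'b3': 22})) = 3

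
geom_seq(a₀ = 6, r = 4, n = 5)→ [6, 24, 96, 384, 1536]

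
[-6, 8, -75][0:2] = [-6, 8]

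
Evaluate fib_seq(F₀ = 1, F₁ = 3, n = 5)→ F_2 = F_1 + F_0 = 4
F_3 = F_2 + F_1 = 7
F_4 = F_3 + F_2 = 11
= [1, 3, 4, 7, 11]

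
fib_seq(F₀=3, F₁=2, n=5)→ F_2 = F_1 + F_0 = 5
F_3 = F_2 + F_1 = 7
F_4 = F_3 + F_2 = 12
= [3, 2, 5, 7, 12]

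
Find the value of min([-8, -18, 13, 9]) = -18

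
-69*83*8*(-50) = 2290800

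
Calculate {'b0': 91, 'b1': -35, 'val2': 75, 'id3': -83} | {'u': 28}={'b0': 91, 'b1': -35, 'val2': 75, 'id3': -83, 'u': 28}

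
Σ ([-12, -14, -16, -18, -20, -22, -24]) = (-12) + (-14) + (-16) + (-18) + (-20) + (-22) + (-24)
= -126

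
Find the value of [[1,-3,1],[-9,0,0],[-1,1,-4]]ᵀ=[[1, -9, -1], [-3, 0, 1], [1, 0, -4]]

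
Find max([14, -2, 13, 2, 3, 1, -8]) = 14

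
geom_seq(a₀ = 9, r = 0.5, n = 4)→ a_0 = 9*0.5^0 = 9.0
a_1 = 9*0.5^1 = 4.5
a_2 = 9*0.5^2 = 2.25
...
= [9.0, 4.5, 2.25, 1.125]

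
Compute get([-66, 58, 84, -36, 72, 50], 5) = 50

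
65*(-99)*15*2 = -193050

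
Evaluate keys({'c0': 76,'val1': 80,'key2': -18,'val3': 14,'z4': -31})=['c0', 'val1', 'key2', 'val3', 'z4']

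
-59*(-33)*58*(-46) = -5194596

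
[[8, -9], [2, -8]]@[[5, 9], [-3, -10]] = [[67, 162], [34, 98]]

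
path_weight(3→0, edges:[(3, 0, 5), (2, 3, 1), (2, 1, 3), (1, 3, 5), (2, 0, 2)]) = w(3→0)=5
= 5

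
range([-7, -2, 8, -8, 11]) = 19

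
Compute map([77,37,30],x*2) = [154, 74, 60]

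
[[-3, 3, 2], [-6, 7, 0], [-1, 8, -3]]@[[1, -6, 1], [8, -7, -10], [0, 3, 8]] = [[21, 3, -17], [50, -13, -76], [63, -59, -105]]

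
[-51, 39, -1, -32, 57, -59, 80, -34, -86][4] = 57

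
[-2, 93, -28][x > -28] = keep x where x > -28: -2✓, 93✓, -28✗
= [-2, 93]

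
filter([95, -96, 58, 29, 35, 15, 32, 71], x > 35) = [95, 58, 71]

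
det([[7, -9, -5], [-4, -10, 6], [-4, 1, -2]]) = (1)*(7)*det([[-10, 6], [1, -2]]) + (-1)*(-9)*det([[-4, 6], [-4, -2]]) + (1)*(-5)*det([[-4, -10], [-4, 1]])
= 98 + 288 + 220
= 606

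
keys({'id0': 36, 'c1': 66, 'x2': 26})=['id0', 'c1', 'x2']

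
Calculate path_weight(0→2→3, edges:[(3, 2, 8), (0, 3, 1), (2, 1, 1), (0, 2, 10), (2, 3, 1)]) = 11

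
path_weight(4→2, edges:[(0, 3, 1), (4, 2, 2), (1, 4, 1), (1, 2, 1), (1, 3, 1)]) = 2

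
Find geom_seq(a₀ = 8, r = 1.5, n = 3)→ [8.0, 12.0, 18.0]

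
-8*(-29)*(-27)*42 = -263088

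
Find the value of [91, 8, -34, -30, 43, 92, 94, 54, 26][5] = 92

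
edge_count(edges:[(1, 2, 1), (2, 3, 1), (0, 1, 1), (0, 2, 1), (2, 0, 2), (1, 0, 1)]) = 6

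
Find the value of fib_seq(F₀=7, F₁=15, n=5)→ [7, 15, 22, 37, 59]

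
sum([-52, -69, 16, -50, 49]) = (-52) + (-69) + 16 + (-50) + 49
= -106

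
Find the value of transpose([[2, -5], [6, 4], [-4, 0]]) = [[2, 6, -4], [-5, 4, 0]]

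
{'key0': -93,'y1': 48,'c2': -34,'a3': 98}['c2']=-34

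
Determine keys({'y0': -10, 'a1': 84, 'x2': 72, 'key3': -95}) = ['y0', 'a1', 'x2', 'key3']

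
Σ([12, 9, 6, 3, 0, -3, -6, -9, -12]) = 12 + 9 + 6 + 3 + 0 + (-3) + (-6) + (-9) + (-12)
= 0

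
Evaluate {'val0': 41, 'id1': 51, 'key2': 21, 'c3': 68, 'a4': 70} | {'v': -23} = {'val0': 41, 'id1': 51, 'key2': 21, 'c3': 68, 'a4': 70, 'v': -23}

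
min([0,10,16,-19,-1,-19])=-19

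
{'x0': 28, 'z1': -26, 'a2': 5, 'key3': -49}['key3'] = -49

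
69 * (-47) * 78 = -252954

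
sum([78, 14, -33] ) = 59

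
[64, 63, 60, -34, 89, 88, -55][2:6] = [60, -34, 89, 88]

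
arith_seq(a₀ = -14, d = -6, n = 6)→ [-14, -20, -26, -32, -38, -44]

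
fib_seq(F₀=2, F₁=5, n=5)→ F_2 = F_1 + F_0 = 7
F_3 = F_2 + F_1 = 12
F_4 = F_3 + F_2 = 19
= [2, 5, 7, 12, 19]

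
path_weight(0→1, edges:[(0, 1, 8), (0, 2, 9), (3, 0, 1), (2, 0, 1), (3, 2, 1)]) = w(0→1)=8
= 8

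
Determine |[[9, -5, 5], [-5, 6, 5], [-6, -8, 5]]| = 1035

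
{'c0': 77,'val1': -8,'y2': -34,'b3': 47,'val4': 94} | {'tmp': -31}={'c0': 77, 'val1': -8, 'y2': -34, 'b3': 47, 'val4': 94, 'tmp': -31}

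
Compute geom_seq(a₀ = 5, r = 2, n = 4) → a_0 = 5*2^0 = 5
a_1 = 5*2^1 = 10
a_2 = 5*2^2 = 20
...
= [5, 10, 20, 40]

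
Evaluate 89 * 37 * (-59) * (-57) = 11074359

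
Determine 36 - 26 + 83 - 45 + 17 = 65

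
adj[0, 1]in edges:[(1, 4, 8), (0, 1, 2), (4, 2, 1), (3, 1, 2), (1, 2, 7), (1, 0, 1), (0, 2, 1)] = 2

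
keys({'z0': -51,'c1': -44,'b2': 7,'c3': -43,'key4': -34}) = ['z0', 'c1', 'b2', 'c3', 'key4']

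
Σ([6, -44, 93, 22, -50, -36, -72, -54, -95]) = 6 + (-44) + 93 + 22 + (-50) + (-36) + (-72) + (-54) + (-95)
= -230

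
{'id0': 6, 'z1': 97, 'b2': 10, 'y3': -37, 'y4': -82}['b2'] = 10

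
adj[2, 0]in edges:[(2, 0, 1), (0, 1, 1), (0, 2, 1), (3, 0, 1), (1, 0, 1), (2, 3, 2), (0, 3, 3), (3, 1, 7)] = 1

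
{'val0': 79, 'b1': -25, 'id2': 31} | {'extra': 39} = {'val0': 79, 'b1': -25, 'id2': 31, 'extra': 39}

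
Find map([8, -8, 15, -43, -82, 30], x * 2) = [16, -16, 30, -86, -164, 60]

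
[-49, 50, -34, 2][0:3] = [-49, 50, -34]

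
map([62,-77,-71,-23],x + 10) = [72, -67, -61, -13]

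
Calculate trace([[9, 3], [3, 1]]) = diagonal: 9 + 1
= 10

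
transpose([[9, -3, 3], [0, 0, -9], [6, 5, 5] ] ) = [[9, 0, 6], [-3, 0, 5], [3, -9, 5]]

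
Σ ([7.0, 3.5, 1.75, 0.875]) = 7.0 + 3.5 + 1.75 + 0.875
= 13.125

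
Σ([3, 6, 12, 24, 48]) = 93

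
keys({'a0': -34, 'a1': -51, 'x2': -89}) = ['a0', 'a1', 'x2']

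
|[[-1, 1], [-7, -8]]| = 15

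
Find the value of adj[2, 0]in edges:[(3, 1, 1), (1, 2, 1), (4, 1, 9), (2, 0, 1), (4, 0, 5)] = 1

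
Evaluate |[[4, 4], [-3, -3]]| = 0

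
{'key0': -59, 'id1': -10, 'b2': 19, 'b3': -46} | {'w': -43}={'key0': -59, 'id1': -10, 'b2': 19, 'b3': -46, 'w': -43}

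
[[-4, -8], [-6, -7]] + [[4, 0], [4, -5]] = [[0, -8], [-2, -12]]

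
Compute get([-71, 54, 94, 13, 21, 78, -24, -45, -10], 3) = 13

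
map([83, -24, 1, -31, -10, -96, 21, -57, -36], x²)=[6889, 576, 1, 961, 100, 9216, 441, 3249, 1296]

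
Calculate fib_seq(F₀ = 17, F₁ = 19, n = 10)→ [17, 19, 36, 55, 91, 146, 237, 383, 620, 1003]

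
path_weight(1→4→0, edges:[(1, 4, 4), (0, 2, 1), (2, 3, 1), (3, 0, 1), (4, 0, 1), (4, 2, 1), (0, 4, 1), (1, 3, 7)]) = 5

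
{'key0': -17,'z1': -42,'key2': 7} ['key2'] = 7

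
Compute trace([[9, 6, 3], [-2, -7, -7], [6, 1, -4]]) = -2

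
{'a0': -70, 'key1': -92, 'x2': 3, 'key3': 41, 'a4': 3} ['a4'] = 3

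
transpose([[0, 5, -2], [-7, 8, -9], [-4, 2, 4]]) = [[0, -7, -4], [5, 8, 2], [-2, -9, 4]]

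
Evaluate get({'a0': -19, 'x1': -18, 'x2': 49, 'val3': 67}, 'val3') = 67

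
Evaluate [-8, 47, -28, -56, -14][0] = -8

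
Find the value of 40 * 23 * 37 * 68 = 2314720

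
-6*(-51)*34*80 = 832320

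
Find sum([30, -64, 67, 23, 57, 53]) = 30 + (-64) + 67 + 23 + 57 + 53
= 166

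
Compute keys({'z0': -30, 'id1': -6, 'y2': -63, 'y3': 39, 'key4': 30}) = ['z0', 'id1', 'y2', 'y3', 'key4']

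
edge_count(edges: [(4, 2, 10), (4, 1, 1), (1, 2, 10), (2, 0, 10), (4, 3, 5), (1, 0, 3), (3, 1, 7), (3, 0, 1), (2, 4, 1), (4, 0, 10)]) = 10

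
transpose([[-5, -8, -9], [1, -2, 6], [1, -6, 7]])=[[-5, 1, 1], [-8, -2, -6], [-9, 6, 7]]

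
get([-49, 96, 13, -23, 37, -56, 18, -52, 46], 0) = -49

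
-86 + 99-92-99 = -178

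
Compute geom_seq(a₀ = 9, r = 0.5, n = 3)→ a_0 = 9*0.5^0 = 9.0
a_1 = 9*0.5^1 = 4.5
a_2 = 9*0.5^2 = 2.25
= [9.0, 4.5, 2.25]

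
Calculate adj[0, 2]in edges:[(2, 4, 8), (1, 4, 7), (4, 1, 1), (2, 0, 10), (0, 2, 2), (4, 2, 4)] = 2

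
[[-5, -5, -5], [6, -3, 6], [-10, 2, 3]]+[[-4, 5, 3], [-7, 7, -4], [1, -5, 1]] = [[-9, 0, -2], [-1, 4, 2], [-9, -3, 4]]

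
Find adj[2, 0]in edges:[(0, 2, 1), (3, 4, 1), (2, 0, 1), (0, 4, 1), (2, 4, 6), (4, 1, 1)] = 1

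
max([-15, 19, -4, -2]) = 19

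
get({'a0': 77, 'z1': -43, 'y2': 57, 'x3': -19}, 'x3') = -19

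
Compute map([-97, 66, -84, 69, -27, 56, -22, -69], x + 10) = -97+10=-87, 66+10=76, -84+10=-74, 69+10=79, -27+10=-17, 56+10=66, -22+10=-12, -69+10=-59
= [-87, 76, -74, 79, -17, 66, -12, -59]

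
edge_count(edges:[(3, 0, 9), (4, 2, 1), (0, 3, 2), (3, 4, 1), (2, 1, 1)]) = 5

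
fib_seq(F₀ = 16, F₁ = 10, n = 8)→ [16, 10, 26, 36, 62, 98, 160, 258]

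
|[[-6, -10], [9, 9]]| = 36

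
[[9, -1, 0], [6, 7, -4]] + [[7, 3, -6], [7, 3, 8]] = [[16, 2, -6], [13, 10, 4]]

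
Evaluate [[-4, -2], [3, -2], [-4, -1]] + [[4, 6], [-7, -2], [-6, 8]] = [[0, 4], [-4, -4], [-10, 7]]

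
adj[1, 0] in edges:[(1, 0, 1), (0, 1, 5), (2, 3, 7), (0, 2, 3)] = 1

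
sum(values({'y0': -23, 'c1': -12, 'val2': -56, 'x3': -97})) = (-23) + (-12) + (-56) + (-97)
= -188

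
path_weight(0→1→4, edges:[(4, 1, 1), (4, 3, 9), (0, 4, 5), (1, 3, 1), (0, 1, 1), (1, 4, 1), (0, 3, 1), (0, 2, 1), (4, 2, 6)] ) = 2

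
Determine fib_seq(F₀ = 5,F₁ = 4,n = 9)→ F_2 = F_1 + F_0 = 9
F_3 = F_2 + F_1 = 13
F_4 = F_3 + F_2 = 22
...
= [5, 4, 9, 13, 22, 35, 57, 92, 149]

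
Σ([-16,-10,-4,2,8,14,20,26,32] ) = 72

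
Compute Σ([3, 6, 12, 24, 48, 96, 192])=3 + 6 + 12 + 24 + 48 + 96 + 192
= 381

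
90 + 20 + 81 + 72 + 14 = 277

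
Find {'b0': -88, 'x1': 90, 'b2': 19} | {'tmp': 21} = {'b0': -88, 'x1': 90, 'b2': 19, 'tmp': 21}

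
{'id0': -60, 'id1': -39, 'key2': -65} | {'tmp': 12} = {'id0': -60, 'id1': -39, 'key2': -65, 'tmp': 12}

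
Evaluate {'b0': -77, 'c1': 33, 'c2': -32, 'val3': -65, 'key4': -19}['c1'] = 33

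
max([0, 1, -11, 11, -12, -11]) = 11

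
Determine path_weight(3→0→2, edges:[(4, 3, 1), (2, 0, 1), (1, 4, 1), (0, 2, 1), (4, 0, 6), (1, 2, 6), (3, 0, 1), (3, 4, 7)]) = 2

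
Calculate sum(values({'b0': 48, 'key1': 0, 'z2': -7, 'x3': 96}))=48 + 0 + (-7) + 96
= 137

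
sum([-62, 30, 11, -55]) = (-62) + 30 + 11 + (-55)
= -76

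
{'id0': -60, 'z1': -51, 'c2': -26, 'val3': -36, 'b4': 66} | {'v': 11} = {'id0': -60, 'z1': -51, 'c2': -26, 'val3': -36, 'b4': 66, 'v': 11}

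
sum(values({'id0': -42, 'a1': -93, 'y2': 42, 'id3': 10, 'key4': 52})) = (-42) + (-93) + 42 + 10 + 52
= -31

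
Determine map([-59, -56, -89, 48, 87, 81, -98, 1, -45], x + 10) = -59+10=-49, -56+10=-46, -89+10=-79, 48+10=58, 87+10=97, 81+10=91, -98+10=-88, 1+10=11, -45+10=-35
= [-49, -46, -79, 58, 97, 91, -88, 11, -35]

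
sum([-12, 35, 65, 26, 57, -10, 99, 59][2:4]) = 91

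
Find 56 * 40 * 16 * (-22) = -788480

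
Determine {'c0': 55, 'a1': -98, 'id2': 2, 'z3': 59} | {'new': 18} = {'c0': 55, 'a1': -98, 'id2': 2, 'z3': 59, 'new': 18}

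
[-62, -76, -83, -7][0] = -62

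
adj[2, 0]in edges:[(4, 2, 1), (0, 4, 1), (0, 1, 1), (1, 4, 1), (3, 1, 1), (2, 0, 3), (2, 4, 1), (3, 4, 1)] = 3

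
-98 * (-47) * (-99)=-455994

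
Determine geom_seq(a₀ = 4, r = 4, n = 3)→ a_0 = 4*4^0 = 4
a_1 = 4*4^1 = 16
a_2 = 4*4^2 = 64
= [4, 16, 64]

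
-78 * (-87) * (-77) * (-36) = 18810792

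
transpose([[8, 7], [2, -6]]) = [[8, 2], [7, -6]]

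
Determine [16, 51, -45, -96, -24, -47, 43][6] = 43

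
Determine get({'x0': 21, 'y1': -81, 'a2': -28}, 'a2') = -28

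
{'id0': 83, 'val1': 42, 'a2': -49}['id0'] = 83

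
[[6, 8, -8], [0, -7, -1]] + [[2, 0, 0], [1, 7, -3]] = [[8, 8, -8], [1, 0, -4]]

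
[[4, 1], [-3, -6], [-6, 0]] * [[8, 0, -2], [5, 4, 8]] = [[37, 4, 0], [-54, -24, -42], [-48, 0, 12]]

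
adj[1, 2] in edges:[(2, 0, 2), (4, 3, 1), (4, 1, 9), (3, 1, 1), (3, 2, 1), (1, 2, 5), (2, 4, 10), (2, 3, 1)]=5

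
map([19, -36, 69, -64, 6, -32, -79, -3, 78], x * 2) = 19*2=38, -36*2=-72, 69*2=138, -64*2=-128, 6*2=12, -32*2=-64, -79*2=-158, -3*2=-6, 78*2=156
= [38, -72, 138, -128, 12, -64, -158, -6, 156]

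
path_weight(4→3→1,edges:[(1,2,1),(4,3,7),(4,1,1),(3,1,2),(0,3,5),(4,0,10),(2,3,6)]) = w(4→3)=7 + w(3→1)=2
= 9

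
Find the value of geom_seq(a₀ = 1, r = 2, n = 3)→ a_0 = 1*2^0 = 1
a_1 = 1*2^1 = 2
a_2 = 1*2^2 = 4
= [1, 2, 4]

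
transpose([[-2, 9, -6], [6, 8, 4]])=[[-2, 6], [9, 8], [-6, 4]]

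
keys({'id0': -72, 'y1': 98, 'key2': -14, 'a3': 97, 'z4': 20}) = ['id0', 'y1', 'key2', 'a3', 'z4']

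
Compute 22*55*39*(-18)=-849420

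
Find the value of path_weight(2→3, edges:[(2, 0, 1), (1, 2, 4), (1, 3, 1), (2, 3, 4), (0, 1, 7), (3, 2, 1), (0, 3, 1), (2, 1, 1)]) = 4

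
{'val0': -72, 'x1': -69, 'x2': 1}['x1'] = -69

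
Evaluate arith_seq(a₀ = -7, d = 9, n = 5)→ a_0 = -7 + 0*9 = -7
a_1 = -7 + 1*9 = 2
a_2 = -7 + 2*9 = 11
...
= [-7, 2, 11, 20, 29]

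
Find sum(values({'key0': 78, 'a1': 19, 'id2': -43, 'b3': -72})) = -18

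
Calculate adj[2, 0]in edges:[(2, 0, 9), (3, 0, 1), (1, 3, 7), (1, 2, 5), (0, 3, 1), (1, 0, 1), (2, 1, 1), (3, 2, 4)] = 9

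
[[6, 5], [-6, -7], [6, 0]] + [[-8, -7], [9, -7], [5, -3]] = [[-2, -2], [3, -14], [11, -3]]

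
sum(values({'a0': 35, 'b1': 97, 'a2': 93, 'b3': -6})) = 219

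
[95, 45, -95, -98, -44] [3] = -98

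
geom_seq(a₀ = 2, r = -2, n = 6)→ [2, -4, 8, -16, 32, -64]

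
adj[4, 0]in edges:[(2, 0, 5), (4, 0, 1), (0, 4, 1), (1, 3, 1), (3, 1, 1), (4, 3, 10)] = 1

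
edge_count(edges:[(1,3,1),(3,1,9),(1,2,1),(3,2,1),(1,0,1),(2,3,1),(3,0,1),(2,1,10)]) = 8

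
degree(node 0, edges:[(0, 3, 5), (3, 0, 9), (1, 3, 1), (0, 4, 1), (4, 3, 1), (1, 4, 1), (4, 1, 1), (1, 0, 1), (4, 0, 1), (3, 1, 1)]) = 5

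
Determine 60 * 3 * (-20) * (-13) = 46800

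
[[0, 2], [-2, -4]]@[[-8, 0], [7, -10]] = C[0][0] = (0)*(-8) + (2)*(7) = 14
C[0][1] = (0)*(0) + (2)*(-10) = -20
C[1][0] = (-2)*(-8) + (-4)*(7) = -12
C[1][1] = (-2)*(0) + (-4)*(-10) = 40
= [[14, -20], [-12, 40]]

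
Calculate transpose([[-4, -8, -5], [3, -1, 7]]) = [[-4, 3], [-8, -1], [-5, 7]]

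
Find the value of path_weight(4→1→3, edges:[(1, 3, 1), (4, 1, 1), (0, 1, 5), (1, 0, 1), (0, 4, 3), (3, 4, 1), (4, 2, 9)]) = 2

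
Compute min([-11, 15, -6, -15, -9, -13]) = -15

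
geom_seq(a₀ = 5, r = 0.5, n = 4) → [5.0, 2.5, 1.25, 0.625]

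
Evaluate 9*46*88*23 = 837936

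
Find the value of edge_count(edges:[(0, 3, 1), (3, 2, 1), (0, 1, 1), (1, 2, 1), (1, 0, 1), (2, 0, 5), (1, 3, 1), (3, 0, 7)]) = 8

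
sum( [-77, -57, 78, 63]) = (-77) + (-57) + 78 + 63
= 7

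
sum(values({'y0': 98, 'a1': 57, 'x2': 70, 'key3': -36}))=98 + 57 + 70 + (-36)
= 189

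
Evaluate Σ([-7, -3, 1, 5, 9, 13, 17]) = 35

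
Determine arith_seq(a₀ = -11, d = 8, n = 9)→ [-11, -3, 5, 13, 21, 29, 37, 45, 53]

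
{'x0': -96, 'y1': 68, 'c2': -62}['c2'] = -62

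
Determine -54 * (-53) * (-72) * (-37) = 7624368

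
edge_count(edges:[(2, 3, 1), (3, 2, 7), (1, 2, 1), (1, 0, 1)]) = 4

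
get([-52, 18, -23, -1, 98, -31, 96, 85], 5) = -31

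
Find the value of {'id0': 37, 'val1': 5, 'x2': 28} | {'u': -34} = {'id0': 37, 'val1': 5, 'x2': 28, 'u': -34}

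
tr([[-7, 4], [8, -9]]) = -16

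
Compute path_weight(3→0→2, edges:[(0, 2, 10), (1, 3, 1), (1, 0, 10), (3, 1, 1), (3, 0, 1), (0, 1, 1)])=11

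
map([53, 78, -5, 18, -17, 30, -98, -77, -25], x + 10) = [63, 88, 5, 28, -7, 40, -88, -67, -15]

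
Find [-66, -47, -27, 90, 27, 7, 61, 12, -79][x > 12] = keep x where x > 12: -66✗, -47✗, -27✗, 90✓, 27✓, 7✗, 61✓, 12✗, -79✗
= [90, 27, 61]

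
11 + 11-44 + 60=38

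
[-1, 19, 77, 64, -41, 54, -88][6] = -88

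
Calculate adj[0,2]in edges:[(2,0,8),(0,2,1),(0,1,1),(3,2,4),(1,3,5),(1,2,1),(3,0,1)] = 1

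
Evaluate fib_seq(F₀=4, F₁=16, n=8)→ F_2 = F_1 + F_0 = 20
F_3 = F_2 + F_1 = 36
F_4 = F_3 + F_2 = 56
...
= [4, 16, 20, 36, 56, 92, 148, 240]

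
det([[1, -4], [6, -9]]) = (1)*(-9) - (-4)*(6)
= 15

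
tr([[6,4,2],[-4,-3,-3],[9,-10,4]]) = 7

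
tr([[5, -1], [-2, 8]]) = 13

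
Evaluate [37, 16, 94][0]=37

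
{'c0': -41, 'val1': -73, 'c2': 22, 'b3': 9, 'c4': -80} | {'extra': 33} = {'c0': -41, 'val1': -73, 'c2': 22, 'b3': 9, 'c4': -80, 'extra': 33}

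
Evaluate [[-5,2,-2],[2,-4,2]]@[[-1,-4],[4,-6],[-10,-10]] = C[0][0] = (-5)*(-1) + (2)*(4) + (-2)*(-10) = 33
C[0][1] = (-5)*(-4) + (2)*(-6) + (-2)*(-10) = 28
C[1][0] = (2)*(-1) + (-4)*(4) + (2)*(-10) = -38
C[1][1] = (2)*(-4) + (-4)*(-6) + (2)*(-10) = -4
= [[33, 28], [-38, -4]]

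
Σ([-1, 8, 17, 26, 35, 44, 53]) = (-1) + 8 + 17 + 26 + 35 + 44 + 53
= 182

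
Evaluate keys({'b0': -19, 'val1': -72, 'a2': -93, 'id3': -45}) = ['b0', 'val1', 'a2', 'id3']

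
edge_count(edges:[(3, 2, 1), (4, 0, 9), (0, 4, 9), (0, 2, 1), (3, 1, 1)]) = 5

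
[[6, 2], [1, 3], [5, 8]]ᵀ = [[6, 1, 5], [2, 3, 8]]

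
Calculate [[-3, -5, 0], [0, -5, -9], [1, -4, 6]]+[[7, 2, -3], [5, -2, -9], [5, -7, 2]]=[[4, -3, -3], [5, -7, -18], [6, -11, 8]]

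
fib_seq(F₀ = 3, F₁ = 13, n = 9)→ [3, 13, 16, 29, 45, 74, 119, 193, 312]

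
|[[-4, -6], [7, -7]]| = (-4)*(-7) - (-6)*(7)
= 70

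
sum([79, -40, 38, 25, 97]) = 79 + (-40) + 38 + 25 + 97
= 199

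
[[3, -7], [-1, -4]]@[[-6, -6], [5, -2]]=[[-53, -4], [-14, 14]]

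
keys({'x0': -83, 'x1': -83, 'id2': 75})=['x0', 'x1', 'id2']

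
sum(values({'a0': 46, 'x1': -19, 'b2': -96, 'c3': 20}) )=46 + (-19) + (-96) + 20
= -49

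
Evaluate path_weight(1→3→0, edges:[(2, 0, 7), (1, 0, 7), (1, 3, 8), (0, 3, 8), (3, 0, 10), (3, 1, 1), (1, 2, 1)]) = 18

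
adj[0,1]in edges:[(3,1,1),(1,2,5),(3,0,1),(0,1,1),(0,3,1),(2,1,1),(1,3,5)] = 1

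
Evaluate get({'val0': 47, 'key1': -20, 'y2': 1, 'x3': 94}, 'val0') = 47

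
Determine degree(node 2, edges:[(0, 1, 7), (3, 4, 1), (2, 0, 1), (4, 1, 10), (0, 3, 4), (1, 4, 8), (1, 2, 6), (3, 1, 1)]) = incident: (2,0), (1,2)
= 2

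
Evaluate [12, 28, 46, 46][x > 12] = keep x where x > 12: 12✗, 28✓, 46✓, 46✓
= [28, 46, 46]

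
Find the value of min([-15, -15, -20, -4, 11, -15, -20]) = -20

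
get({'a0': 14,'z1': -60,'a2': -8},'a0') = 14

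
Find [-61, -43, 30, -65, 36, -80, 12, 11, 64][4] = 36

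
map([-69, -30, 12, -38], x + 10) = -69+10=-59, -30+10=-20, 12+10=22, -38+10=-28
= [-59, -20, 22, -28]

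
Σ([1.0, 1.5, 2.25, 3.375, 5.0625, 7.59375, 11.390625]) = 1.0 + 1.5 + 2.25 + 3.375 + 5.0625 + 7.59375 + 11.390625
= 32.171875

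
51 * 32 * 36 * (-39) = -2291328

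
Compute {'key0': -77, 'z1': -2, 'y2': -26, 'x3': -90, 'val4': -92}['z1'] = -2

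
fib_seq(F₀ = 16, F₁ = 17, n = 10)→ [16, 17, 33, 50, 83, 133, 216, 349, 565, 914]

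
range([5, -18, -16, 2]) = 23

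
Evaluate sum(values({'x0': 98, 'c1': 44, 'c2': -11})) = 131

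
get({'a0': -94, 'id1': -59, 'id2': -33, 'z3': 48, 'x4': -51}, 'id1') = -59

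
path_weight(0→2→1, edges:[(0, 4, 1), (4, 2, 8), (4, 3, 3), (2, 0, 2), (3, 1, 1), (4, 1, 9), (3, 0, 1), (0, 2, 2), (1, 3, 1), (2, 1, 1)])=w(0→2)=2 + w(2→1)=1
= 3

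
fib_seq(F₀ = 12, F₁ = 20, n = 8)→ F_2 = F_1 + F_0 = 32
F_3 = F_2 + F_1 = 52
F_4 = F_3 + F_2 = 84
...
= [12, 20, 32, 52, 84, 136, 220, 356]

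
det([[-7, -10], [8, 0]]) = (-7)*(0) - (-10)*(8)
= 80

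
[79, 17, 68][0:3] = [79, 17, 68]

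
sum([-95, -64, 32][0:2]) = -159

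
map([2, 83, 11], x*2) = 2*2=4, 83*2=166, 11*2=22
= [4, 166, 22]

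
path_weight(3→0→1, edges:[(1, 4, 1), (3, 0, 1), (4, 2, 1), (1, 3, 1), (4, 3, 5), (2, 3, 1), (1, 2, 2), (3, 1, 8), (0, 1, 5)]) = w(3→0)=1 + w(0→1)=5
= 6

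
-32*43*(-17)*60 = 1403520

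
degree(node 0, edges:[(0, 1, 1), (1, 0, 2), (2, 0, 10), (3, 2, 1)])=incident: (0,1), (1,0), (2,0)
= 3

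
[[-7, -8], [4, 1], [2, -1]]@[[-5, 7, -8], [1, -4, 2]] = [[27, -17, 40], [-19, 24, -30], [-11, 18, -18]]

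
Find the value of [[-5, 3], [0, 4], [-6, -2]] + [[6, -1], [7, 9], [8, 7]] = [[1, 2], [7, 13], [2, 5]]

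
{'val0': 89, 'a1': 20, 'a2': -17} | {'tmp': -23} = {'val0': 89, 'a1': 20, 'a2': -17, 'tmp': -23}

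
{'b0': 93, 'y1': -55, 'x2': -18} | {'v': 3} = {'b0': 93, 'y1': -55, 'x2': -18, 'v': 3}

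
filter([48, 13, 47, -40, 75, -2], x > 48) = keep x where x > 48: 48✗, 13✗, 47✗, -40✗, 75✓, -2✗
= [75]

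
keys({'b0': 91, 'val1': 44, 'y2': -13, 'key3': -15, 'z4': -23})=['b0', 'val1', 'y2', 'key3', 'z4']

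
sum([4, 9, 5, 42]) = 4 + 9 + 5 + 42
= 60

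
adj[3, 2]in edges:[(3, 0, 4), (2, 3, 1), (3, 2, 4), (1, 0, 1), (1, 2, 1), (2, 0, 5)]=4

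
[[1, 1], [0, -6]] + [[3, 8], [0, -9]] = [[4, 9], [0, -15]]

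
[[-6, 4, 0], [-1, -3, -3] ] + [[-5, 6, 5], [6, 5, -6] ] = [[-11, 10, 5], [5, 2, -9]]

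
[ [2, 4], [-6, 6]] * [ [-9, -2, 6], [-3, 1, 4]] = C[0][0] = (2)*(-9) + (4)*(-3) = -30
C[0][1] = (2)*(-2) + (4)*(1) = 0
C[0][2] = (2)*(6) + (4)*(4) = 28
C[1][0] = (-6)*(-9) + (6)*(-3) = 36
C[1][1] = (-6)*(-2) + (6)*(1) = 18
C[1][2] = (-6)*(6) + (6)*(4) = -12
= [[-30, 0, 28], [36, 18, -12]]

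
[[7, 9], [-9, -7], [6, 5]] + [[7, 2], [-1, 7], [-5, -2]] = [[14, 11], [-10, 0], [1, 3]]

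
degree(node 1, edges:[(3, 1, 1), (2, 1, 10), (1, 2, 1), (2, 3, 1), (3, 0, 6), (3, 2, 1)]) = 3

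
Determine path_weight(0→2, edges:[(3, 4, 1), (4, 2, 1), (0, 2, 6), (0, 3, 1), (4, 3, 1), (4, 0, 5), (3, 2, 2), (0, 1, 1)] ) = w(0→2)=6
= 6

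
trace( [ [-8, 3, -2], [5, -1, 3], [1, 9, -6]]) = diagonal: (-8) + (-1) + (-6)
= -15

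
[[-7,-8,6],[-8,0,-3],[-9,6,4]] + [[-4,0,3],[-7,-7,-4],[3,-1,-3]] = [[-11, -8, 9], [-15, -7, -7], [-6, 5, 1]]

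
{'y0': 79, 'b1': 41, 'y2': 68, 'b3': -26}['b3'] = -26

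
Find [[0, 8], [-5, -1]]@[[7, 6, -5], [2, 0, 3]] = [[16, 0, 24], [-37, -30, 22]]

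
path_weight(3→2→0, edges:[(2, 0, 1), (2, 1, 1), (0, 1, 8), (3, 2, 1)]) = 2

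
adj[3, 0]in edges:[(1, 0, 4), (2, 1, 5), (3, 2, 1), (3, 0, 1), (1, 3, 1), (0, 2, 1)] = 1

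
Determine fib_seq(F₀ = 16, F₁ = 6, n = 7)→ [16, 6, 22, 28, 50, 78, 128]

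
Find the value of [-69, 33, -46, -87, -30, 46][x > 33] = keep x where x > 33: -69✗, 33✗, -46✗, -87✗, -30✗, 46✓
= [46]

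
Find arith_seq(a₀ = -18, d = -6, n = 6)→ a_0 = -18 + 0*-6 = -18
a_1 = -18 + 1*-6 = -24
a_2 = -18 + 2*-6 = -30
...
= [-18, -24, -30, -36, -42, -48]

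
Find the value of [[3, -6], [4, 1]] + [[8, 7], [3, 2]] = [[11, 1], [7, 3]]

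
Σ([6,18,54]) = 78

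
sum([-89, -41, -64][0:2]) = -130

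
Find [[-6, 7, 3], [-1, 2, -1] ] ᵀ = [[-6, -1], [7, 2], [3, -1]]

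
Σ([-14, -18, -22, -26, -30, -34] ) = -144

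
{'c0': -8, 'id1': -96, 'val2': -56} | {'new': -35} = {'c0': -8, 'id1': -96, 'val2': -56, 'new': -35}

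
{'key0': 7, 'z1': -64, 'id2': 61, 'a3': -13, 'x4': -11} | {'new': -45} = {'key0': 7, 'z1': -64, 'id2': 61, 'a3': -13, 'x4': -11, 'new': -45}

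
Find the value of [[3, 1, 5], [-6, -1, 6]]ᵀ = [[3, -6], [1, -1], [5, 6]]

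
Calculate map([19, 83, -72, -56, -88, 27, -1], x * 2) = 19*2=38, 83*2=166, -72*2=-144, -56*2=-112, -88*2=-176, 27*2=54, -1*2=-2
= [38, 166, -144, -112, -176, 54, -2]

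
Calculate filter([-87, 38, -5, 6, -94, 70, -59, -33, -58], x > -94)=[-87, 38, -5, 6, 70, -59, -33, -58]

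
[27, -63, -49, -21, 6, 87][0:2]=[27, -63]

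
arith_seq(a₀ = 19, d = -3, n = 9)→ [19, 16, 13, 10, 7, 4, 1, -2, -5]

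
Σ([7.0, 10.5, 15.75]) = 33.25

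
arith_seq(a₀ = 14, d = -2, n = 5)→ a_0 = 14 + 0*-2 = 14
a_1 = 14 + 1*-2 = 12
a_2 = 14 + 2*-2 = 10
...
= [14, 12, 10, 8, 6]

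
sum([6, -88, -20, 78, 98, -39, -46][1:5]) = slice → [-88, -20, 78, 98]
(-88) + (-20) + 78 + 98
= 68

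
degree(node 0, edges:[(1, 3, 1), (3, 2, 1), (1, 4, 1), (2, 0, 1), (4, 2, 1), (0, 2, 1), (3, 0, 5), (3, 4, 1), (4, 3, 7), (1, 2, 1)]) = incident: (2,0), (0,2), (3,0)
= 3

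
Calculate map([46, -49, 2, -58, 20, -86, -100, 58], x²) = [2116, 2401, 4, 3364, 400, 7396, 10000, 3364]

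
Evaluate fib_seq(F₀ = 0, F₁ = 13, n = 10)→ [0, 13, 13, 26, 39, 65, 104, 169, 273, 442]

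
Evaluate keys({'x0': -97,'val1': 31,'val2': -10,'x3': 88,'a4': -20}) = ['x0', 'val1', 'val2', 'x3', 'a4']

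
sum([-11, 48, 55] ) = 92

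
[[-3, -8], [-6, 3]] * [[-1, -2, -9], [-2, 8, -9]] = C[0][0] = (-3)*(-1) + (-8)*(-2) = 19
C[0][1] = (-3)*(-2) + (-8)*(8) = -58
C[0][2] = (-3)*(-9) + (-8)*(-9) = 99
C[1][0] = (-6)*(-1) + (3)*(-2) = 0
C[1][1] = (-6)*(-2) + (3)*(8) = 36
C[1][2] = (-6)*(-9) + (3)*(-9) = 27
= [[19, -58, 99], [0, 36, 27]]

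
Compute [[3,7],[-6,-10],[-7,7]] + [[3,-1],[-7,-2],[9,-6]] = [[6, 6], [-13, -12], [2, 1]]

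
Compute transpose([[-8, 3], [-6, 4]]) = [[-8, -6], [3, 4]]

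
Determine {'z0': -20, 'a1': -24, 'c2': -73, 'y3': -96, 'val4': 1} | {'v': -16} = {'z0': -20, 'a1': -24, 'c2': -73, 'y3': -96, 'val4': 1, 'v': -16}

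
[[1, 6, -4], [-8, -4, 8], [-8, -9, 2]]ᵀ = [[1, -8, -8], [6, -4, -9], [-4, 8, 2]]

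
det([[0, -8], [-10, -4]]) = (0)*(-4) - (-8)*(-10)
= -80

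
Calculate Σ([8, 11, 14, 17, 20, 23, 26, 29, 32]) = 8 + 11 + 14 + 17 + 20 + 23 + 26 + 29 + 32
= 180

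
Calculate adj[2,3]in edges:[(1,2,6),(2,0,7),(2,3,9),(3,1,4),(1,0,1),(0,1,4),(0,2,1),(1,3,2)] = 9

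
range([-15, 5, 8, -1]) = 23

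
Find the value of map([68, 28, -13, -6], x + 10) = 68+10=78, 28+10=38, -13+10=-3, -6+10=4
= [78, 38, -3, 4]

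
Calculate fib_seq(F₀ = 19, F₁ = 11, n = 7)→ F_2 = F_1 + F_0 = 30
F_3 = F_2 + F_1 = 41
F_4 = F_3 + F_2 = 71
...
= [19, 11, 30, 41, 71, 112, 183]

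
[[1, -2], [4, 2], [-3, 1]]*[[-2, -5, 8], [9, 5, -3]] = [[-20, -15, 14], [10, -10, 26], [15, 20, -27]]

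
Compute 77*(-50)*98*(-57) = 21506100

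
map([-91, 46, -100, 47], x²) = (-91)²=8281, (46)²=2116, (-100)²=10000, (47)²=2209
= [8281, 2116, 10000, 2209]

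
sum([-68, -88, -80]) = -236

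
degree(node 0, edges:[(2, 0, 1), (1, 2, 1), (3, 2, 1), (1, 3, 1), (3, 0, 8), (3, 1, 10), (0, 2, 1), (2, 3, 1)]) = incident: (2,0), (3,0), (0,2)
= 3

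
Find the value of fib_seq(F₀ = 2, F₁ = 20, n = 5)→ F_2 = F_1 + F_0 = 22
F_3 = F_2 + F_1 = 42
F_4 = F_3 + F_2 = 64
= [2, 20, 22, 42, 64]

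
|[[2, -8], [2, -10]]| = (2)*(-10) - (-8)*(2)
= -4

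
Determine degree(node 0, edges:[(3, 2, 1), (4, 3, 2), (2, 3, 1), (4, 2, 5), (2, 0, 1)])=1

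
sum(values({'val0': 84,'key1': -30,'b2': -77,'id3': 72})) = 49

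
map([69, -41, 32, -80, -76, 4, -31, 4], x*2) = [138, -82, 64, -160, -152, 8, -62, 8]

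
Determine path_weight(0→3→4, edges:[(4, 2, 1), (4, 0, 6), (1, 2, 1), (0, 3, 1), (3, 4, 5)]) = 6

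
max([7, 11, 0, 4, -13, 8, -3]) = 11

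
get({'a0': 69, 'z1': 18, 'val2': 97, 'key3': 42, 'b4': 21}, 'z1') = 18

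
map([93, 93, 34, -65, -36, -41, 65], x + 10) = [103, 103, 44, -55, -26, -31, 75]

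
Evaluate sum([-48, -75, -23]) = (-48) + (-75) + (-23)
= -146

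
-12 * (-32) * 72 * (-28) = -774144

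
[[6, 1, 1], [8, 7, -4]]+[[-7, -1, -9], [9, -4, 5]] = [[-1, 0, -8], [17, 3, 1]]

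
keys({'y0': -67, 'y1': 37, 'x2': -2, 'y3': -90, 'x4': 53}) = ['y0', 'y1', 'x2', 'y3', 'x4']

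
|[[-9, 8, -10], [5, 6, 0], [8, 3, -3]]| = (1)*(-9)*det([[6, 0], [3, -3]]) + (-1)*(8)*det([[5, 0], [8, -3]]) + (1)*(-10)*det([[5, 6], [8, 3]])
= 162 + 120 + 330
= 612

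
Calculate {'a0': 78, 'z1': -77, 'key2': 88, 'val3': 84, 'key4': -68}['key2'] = 88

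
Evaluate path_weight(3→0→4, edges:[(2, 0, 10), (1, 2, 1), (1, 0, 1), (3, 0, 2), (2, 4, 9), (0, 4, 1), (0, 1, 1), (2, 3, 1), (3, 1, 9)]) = w(3→0)=2 + w(0→4)=1
= 3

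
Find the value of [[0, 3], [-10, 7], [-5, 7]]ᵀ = [[0, -10, -5], [3, 7, 7]]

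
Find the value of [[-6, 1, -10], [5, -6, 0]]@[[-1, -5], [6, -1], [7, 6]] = [[-58, -31], [-41, -19]]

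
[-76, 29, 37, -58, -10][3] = -58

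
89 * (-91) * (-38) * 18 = 5539716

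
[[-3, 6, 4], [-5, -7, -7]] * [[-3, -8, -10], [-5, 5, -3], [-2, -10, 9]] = [[-29, 14, 48], [64, 75, 8]]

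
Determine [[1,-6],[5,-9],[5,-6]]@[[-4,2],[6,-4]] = C[0][0] = (1)*(-4) + (-6)*(6) = -40
C[0][1] = (1)*(2) + (-6)*(-4) = 26
C[1][0] = (5)*(-4) + (-9)*(6) = -74
C[1][1] = (5)*(2) + (-9)*(-4) = 46
C[2][0] = (5)*(-4) + (-6)*(6) = -56
C[2][1] = (5)*(2) + (-6)*(-4) = 34
= [[-40, 26], [-74, 46], [-56, 34]]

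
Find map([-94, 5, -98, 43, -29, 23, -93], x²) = (-94)²=8836, (5)²=25, (-98)²=9604, (43)²=1849, (-29)²=841, (23)²=529, (-93)²=8649
= [8836, 25, 9604, 1849, 841, 529, 8649]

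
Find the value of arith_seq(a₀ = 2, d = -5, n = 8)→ [2, -3, -8, -13, -18, -23, -28, -33]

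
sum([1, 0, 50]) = 1 + 0 + 50
= 51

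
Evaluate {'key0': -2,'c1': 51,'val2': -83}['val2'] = -83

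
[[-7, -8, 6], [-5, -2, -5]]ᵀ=[[-7, -5], [-8, -2], [6, -5]]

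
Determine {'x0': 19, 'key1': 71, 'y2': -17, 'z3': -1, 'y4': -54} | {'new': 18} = {'x0': 19, 'key1': 71, 'y2': -17, 'z3': -1, 'y4': -54, 'new': 18}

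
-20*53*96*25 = -2544000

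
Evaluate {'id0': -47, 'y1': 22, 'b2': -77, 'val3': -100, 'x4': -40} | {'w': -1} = {'id0': -47, 'y1': 22, 'b2': -77, 'val3': -100, 'x4': -40, 'w': -1}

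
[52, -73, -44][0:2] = [52, -73]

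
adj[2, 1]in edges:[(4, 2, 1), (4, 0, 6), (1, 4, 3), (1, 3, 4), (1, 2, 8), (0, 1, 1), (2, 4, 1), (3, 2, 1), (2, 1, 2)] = 2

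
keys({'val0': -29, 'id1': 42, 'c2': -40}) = ['val0', 'id1', 'c2']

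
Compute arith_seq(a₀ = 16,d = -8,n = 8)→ a_0 = 16 + 0*-8 = 16
a_1 = 16 + 1*-8 = 8
a_2 = 16 + 2*-8 = 0
...
= [16, 8, 0, -8, -16, -24, -32, -40]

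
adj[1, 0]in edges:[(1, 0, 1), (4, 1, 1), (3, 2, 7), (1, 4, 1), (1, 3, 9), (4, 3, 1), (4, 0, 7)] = 1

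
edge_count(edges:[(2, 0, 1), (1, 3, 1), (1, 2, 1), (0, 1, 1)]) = 4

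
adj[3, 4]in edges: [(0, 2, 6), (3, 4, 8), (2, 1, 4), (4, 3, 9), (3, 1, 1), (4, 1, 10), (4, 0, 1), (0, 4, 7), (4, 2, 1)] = 8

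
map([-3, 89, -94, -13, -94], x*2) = [-6, 178, -188, -26, -188]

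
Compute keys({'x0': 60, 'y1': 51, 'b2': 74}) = ['x0', 'y1', 'b2']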